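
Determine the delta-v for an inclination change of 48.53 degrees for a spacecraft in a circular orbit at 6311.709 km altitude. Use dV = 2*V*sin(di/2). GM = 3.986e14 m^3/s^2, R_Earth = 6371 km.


r = 12682.7090 km = 1.2682709e+07 m
V = sqrt(mu/r) = 5606.1231 m/s
di = 48.53 deg = 0.8470083 rad
dV = 2*V*sin(di/2) = 2*5606.1231*sin(0.4235041)
dV = 4607.7571 m/s = 4.6078 km/s

4.6078 km/s


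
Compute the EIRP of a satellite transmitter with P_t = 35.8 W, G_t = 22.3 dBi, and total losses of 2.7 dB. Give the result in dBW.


Pt = 35.8 W = 15.5388 dBW
EIRP = Pt_dBW + Gt - losses = 15.5388 + 22.3 - 2.7 = 35.1388 dBW

35.1388 dBW


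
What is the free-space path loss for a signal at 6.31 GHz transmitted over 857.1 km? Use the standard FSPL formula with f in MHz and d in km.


f = 6.31 GHz = 6310.0000 MHz
d = 857.1 km
FSPL = 32.44 + 20*log10(6310.0000) + 20*log10(857.1)
FSPL = 32.44 + 76.0006 + 58.6606
FSPL = 167.1012 dB

167.1012 dB


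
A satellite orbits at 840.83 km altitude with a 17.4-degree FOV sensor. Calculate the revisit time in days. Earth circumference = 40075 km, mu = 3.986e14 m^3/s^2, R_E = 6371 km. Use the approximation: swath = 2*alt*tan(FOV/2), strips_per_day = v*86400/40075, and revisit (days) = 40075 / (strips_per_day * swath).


swath = 2*840.83*tan(0.1518436) = 257.3301 km
v = sqrt(mu/r) = 7434.3997 m/s = 7.4344 km/s
strips/day = v*86400/40075 = 7.4344*86400/40075 = 16.0283
coverage/day = strips * swath = 16.0283 * 257.3301 = 4124.5519 km
revisit = 40075 / 4124.5519 = 9.7162 days

9.7162 days


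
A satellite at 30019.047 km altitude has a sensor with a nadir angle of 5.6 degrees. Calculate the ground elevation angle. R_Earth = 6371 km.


r = R_E + alt = 36390.0470 km
Law of sines in the satellite / Earth-center / ground-point triangle:
  sin(nadir)/R_E = sin(90 + el)/r  =>  cos(el) = (r/R_E)*sin(nadir)
cos(el) = (36390.0470 / 6371.0000) * sin(5.6 deg) = 0.5573766
el = arccos(0.5573766) = 56.1254 deg
(Earth-central angle = 90 - nadir - el = 28.2746 deg)

56.1254 degrees


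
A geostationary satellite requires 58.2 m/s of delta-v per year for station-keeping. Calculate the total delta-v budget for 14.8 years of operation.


dV = rate * years = 58.2 * 14.8
dV = 861.3600 m/s

861.3600 m/s


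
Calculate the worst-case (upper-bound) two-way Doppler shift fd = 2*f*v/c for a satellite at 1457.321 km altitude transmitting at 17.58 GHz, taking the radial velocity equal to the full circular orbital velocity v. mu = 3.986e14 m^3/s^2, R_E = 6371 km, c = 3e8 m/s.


r = 7.828321e+06 m
v = sqrt(mu/r) = 7135.6631 m/s (worst-case radial velocity)
f = 17.58 GHz = 1.758e+10 Hz
fd = 2*f*v/c = 2*1.758e+10*7135.6631/3.0e+08
fd = 836299.7098 Hz

836299.7098 Hz


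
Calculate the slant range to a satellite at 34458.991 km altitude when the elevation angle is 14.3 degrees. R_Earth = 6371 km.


h = 34458.991 km, el = 14.3 deg
d = -R_E*sin(el) + sqrt((R_E*sin(el))^2 + 2*R_E*h + h^2)
d = -6371.0000*sin(0.2495821) + sqrt((6371.0000*0.246999)^2 + 2*6371.0000*34458.991 + 34458.991^2)
d = 38786.9297 km

38786.9297 km


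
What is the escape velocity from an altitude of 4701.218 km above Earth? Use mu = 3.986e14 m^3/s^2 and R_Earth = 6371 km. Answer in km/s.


r = 6371.0 + 4701.218 = 11072.2180 km = 1.1072218e+07 m
v_esc = sqrt(2*mu/r) = sqrt(2*3.986e14 / 1.1072218e+07)
v_esc = 8485.2830 m/s = 8.4853 km/s

8.4853 km/s


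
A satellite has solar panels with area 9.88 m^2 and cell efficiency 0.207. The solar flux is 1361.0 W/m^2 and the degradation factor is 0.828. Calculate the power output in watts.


P = area * eta * S * degradation
P = 9.88 * 0.207 * 1361.0 * 0.828
P = 2304.7072 W

2304.7072 W


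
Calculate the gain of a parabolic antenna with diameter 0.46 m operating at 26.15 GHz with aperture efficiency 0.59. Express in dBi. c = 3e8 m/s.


lambda = c/f = 3e8 / 2.615e+10 = 0.01147228 m
G = eta*(pi*D/lambda)^2 = 0.59*(pi*0.46/0.01147228)^2
G = 9361.9927 (linear)
G = 10*log10(9361.9927) = 39.7137 dBi

39.7137 dBi


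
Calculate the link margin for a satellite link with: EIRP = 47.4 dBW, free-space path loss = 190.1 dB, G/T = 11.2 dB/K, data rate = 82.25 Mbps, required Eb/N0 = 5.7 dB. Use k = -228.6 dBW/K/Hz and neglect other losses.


C/N0 = EIRP - FSPL + G/T - k = 47.4 - 190.1 + 11.2 - (-228.6)
C/N0 = 97.1000 dB-Hz
R_b = 82.25 Mbps = 8.225e+07 bps -> 10*log10(R_b) = 79.1514 dB-Hz
Eb/N0 = C/N0 - 10*log10(R_b) = 97.1000 - 79.1514 = 17.9486 dB
Margin = Eb/N0 - Eb/N0_req = 17.9486 - 5.7 = 12.2486 dB (link closes)

12.2486 dB


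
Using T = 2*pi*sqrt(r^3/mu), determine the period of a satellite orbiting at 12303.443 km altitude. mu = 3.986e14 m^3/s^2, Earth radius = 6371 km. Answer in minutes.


r = 18674.4430 km = 1.8674443e+07 m
T = 2*pi*sqrt(r^3/mu) = 2*pi*sqrt(6.5124285e+21 / 3.986e14)
T = 25397.0168 s = 423.2836 min

423.2836 minutes


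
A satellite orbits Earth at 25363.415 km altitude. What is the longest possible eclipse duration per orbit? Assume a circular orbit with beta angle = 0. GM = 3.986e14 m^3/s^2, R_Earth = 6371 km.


r = 31734.4150 km
T = 937.6823 min
Eclipse fraction = arcsin(R_E/r)/pi = arcsin(6371.0000/31734.4150)/pi
= arcsin(0.20076)/pi = 0.06434113
Eclipse duration = 0.06434113 * 937.6823 = 60.3315 min

60.3315 minutes


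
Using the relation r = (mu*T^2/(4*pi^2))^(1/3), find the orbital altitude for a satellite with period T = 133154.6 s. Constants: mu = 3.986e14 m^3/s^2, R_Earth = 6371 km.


T = 133154.6 s
r = (mu*T^2/(4*pi^2))^(1/3) = (3.986e14 * 133154.6^2 / (4*pi^2))^(1/3)
r = 5.6359003e+07 m = 56359.0030 km
alt = r - R_E = 56359.0030 - 6371 = 49988.0030 km

49988.0030 km


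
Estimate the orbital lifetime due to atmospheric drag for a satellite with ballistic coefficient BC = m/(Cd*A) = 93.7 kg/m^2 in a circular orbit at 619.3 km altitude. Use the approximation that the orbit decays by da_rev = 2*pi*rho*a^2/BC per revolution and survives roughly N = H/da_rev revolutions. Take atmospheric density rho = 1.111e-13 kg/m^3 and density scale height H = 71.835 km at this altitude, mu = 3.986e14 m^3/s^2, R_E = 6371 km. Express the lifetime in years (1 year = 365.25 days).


a = R_E + alt = 6990.3000 km = 6.9903e+06 m
da_rev = 2*pi*rho*a^2/BC = 2*pi*1.111e-13*(6.9903e+06)^2/93.7 = 0.364037368 m per revolution
N = H/da_rev = 71835.0000 m / 0.364037368 m = 197328.6435 revolutions
P = 2*pi*sqrt(a^3/mu) = 5816.4091 s
lifetime = N*P = 197328.6435 * 5816.4091 = 1.1477441e+09 s = 13284.0754 days
years = 13284.0754 / 365.25 = 36.3698 years

36.3698 years


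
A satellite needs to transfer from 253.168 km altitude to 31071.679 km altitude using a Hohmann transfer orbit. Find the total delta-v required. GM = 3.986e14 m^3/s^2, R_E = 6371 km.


r1 = 6624.1680 km = 6.624168e+06 m
r2 = 37442.6790 km = 3.7442679e+07 m
dv1 = sqrt(mu/r1)*(sqrt(2*r2/(r1+r2)) - 1) = 2355.0311 m/s
dv2 = sqrt(mu/r2)*(1 - sqrt(2*r1/(r1+r2))) = 1473.7624 m/s
total dv = |dv1| + |dv2| = 2355.0311 + 1473.7624 = 3828.7935 m/s = 3.8288 km/s

3.8288 km/s


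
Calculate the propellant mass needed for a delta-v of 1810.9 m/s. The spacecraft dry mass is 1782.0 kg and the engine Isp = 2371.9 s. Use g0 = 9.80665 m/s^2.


ve = Isp * g0 = 2371.9 * 9.80665 = 23260.393135 m/s
mass ratio = exp(dv/ve) = exp(1810.9/23260.393135) = 1.08096415
m_prop = m_dry * (mr - 1) = 1782.0 * (1.08096415 - 1)
m_prop = 144.2781 kg

144.2781 kg


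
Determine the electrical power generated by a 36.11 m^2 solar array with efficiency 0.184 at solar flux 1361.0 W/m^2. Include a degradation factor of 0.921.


P = area * eta * S * degradation
P = 36.11 * 0.184 * 1361.0 * 0.921
P = 8328.4286 W

8328.4286 W


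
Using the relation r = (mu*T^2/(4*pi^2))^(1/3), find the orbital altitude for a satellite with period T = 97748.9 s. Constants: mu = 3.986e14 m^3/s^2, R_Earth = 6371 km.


T = 97748.9 s
r = (mu*T^2/(4*pi^2))^(1/3) = (3.986e14 * 97748.9^2 / (4*pi^2))^(1/3)
r = 4.5863491e+07 m = 45863.4906 km
alt = r - R_E = 45863.4906 - 6371 = 39492.4906 km

39492.4906 km


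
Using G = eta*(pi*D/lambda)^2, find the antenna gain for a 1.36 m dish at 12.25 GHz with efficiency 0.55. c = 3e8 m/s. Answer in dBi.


lambda = c/f = 3e8 / 1.225e+10 = 0.0244898 m
G = eta*(pi*D/lambda)^2 = 0.55*(pi*1.36/0.0244898)^2
G = 16740.5576 (linear)
G = 10*log10(16740.5576) = 42.2377 dBi

42.2377 dBi


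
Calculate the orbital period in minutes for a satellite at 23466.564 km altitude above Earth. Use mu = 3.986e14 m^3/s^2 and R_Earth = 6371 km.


r = 29837.5640 km = 2.9837564e+07 m
T = 2*pi*sqrt(r^3/mu) = 2*pi*sqrt(2.6563793e+22 / 3.986e14)
T = 51292.7834 s = 854.8797 min

854.8797 minutes


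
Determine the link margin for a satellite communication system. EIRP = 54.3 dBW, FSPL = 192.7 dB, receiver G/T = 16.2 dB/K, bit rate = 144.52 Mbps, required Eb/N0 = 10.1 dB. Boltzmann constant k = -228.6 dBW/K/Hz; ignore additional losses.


C/N0 = EIRP - FSPL + G/T - k = 54.3 - 192.7 + 16.2 - (-228.6)
C/N0 = 106.4000 dB-Hz
R_b = 144.52 Mbps = 1.4452e+08 bps -> 10*log10(R_b) = 81.5993 dB-Hz
Eb/N0 = C/N0 - 10*log10(R_b) = 106.4000 - 81.5993 = 24.8007 dB
Margin = Eb/N0 - Eb/N0_req = 24.8007 - 10.1 = 14.7007 dB (link closes)

14.7007 dB


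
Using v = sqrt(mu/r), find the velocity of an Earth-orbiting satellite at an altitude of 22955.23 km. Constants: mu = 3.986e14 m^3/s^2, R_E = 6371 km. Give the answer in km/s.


r = R_E + alt = 6371.0 + 22955.23 = 29326.2300 km = 2.932623e+07 m
v = sqrt(mu/r) = sqrt(3.986e14 / 2.932623e+07) = 3686.7232 m/s = 3.6867 km/s

3.6867 km/s


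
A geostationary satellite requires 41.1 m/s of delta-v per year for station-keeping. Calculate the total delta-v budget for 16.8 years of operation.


dV = rate * years = 41.1 * 16.8
dV = 690.4800 m/s

690.4800 m/s


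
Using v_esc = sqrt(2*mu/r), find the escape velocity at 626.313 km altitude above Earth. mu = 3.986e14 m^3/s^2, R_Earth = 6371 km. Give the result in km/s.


r = 6371.0 + 626.313 = 6997.3130 km = 6.997313e+06 m
v_esc = sqrt(2*mu/r) = sqrt(2*3.986e14 / 6.997313e+06)
v_esc = 10673.7738 m/s = 10.6738 km/s

10.6738 km/s


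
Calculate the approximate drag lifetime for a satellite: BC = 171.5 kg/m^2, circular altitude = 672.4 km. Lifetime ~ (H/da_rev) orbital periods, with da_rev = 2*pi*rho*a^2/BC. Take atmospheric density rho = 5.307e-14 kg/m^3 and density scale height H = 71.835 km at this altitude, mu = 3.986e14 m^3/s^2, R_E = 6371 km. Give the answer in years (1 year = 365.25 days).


a = R_E + alt = 7043.4000 km = 7.0434e+06 m
da_rev = 2*pi*rho*a^2/BC = 2*pi*5.307e-14*(7.0434e+06)^2/171.5 = 0.0964560643 m per revolution
N = H/da_rev = 71835.0000 m / 0.0964560643 m = 744743.2205 revolutions
P = 2*pi*sqrt(a^3/mu) = 5882.8090 s
lifetime = N*P = 744743.2205 * 5882.8090 = 4.3811821e+09 s = 50708.1267 days
years = 50708.1267 / 365.25 = 138.8313 years

138.8313 years


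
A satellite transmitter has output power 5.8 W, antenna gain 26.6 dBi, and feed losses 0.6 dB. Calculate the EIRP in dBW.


Pt = 5.8 W = 7.6343 dBW
EIRP = Pt_dBW + Gt - losses = 7.6343 + 26.6 - 0.6 = 33.6343 dBW

33.6343 dBW


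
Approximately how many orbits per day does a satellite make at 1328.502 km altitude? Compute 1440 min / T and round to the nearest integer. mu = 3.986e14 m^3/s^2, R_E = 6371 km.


r = 7.699502e+06 m
T = 2*pi*sqrt(r^3/mu) = 6723.6512 s = 112.0609 min
revs/day = 1440 / 112.0609 = 12.8502
Rounded: 13 revolutions per day

13 revolutions per day


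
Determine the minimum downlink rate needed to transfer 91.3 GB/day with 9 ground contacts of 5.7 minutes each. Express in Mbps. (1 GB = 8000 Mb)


total contact time = 9 * 5.7 * 60 = 3078.0000 s
data = 91.3 GB = 730400.0000 Mb
rate = 730400.0000 / 3078.0000 = 237.2969 Mbps

237.2969 Mbps


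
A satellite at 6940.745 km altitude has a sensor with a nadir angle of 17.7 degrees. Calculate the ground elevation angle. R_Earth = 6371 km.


r = R_E + alt = 13311.7450 km
Law of sines in the satellite / Earth-center / ground-point triangle:
  sin(nadir)/R_E = sin(90 + el)/r  =>  cos(el) = (r/R_E)*sin(nadir)
cos(el) = (13311.7450 / 6371.0000) * sin(17.7 deg) = 0.6352552
el = arccos(0.6352552) = 50.5611 deg
(Earth-central angle = 90 - nadir - el = 21.7389 deg)

50.5611 degrees


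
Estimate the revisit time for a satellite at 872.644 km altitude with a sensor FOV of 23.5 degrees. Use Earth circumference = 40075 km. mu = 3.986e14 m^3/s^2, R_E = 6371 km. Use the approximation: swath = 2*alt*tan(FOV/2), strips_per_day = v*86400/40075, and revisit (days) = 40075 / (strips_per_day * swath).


swath = 2*872.644*tan(0.2050762) = 363.0204 km
v = sqrt(mu/r) = 7418.0558 m/s = 7.4181 km/s
strips/day = v*86400/40075 = 7.4181*86400/40075 = 15.9930
coverage/day = strips * swath = 15.9930 * 363.0204 = 5805.7907 km
revisit = 40075 / 5805.7907 = 6.9026 days

6.9026 days


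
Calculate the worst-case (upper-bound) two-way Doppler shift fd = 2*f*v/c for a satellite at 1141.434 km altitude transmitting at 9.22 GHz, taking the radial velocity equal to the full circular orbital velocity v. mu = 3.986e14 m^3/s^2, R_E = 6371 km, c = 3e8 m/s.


r = 7.512434e+06 m
v = sqrt(mu/r) = 7284.1405 m/s (worst-case radial velocity)
f = 9.22 GHz = 9.22e+09 Hz
fd = 2*f*v/c = 2*9.22e+09*7284.1405/3.0e+08
fd = 447731.8343 Hz

447731.8343 Hz


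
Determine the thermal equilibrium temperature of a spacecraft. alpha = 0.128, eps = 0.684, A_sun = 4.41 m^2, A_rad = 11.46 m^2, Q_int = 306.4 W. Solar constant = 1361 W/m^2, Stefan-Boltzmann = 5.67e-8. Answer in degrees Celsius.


Numerator = alpha*S*A_sun + Q_int = 0.128*1361*4.41 + 306.4 = 1074.6573 W
Denominator = eps*sigma*A_rad = 0.684*5.67e-8*11.46 = 4.4445089e-07 W/K^4
T^4 = 2.4179438e+09 K^4
T = 221.7489 K = -51.4011 C

-51.4011 degrees Celsius


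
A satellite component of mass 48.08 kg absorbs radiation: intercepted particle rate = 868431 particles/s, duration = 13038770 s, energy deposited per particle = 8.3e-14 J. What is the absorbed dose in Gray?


Total energy deposited = rate * time * E_per
  = 868431 * 13038770 * 8.3e-14 = 0.9398316 J
Dose = E_total / mass = 0.9398316 / 48.08
Dose = 0.01954725 Gy

0.0195 Gy


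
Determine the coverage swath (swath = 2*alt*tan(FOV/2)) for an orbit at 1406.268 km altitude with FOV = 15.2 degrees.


FOV = 15.2 deg = 0.26529 rad
swath = 2 * alt * tan(FOV/2) = 2 * 1406.268 * tan(0.132645)
swath = 2 * 1406.268 * 0.1334285
swath = 375.2724 km

375.2724 km


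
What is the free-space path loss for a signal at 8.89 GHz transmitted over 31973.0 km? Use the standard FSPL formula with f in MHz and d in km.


f = 8.89 GHz = 8890.0000 MHz
d = 31973.0 km
FSPL = 32.44 + 20*log10(8890.0000) + 20*log10(31973.0)
FSPL = 32.44 + 78.9780 + 90.0957
FSPL = 201.5137 dB

201.5137 dB


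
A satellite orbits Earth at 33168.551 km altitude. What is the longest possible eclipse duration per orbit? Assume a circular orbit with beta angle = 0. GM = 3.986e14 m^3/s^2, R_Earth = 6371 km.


r = 39539.5510 km
T = 1304.0900 min
Eclipse fraction = arcsin(R_E/r)/pi = arcsin(6371.0000/39539.5510)/pi
= arcsin(0.1611298)/pi = 0.05151378
Eclipse duration = 0.05151378 * 1304.0900 = 67.1786 min

67.1786 minutes


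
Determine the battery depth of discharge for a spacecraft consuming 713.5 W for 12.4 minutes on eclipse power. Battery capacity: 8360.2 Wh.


E_used = P * t / 60 = 713.5 * 12.4 / 60 = 147.4567 Wh
DOD = E_used / E_total * 100 = 147.4567 / 8360.2 * 100
DOD = 1.7638 %

1.7638 %


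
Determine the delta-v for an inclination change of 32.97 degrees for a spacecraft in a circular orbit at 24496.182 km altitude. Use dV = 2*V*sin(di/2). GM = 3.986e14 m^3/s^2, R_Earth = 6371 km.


r = 30867.1820 km = 3.0867182e+07 m
V = sqrt(mu/r) = 3593.5207 m/s
di = 32.97 deg = 0.5754351 rad
dV = 2*V*sin(di/2) = 2*3593.5207*sin(0.2877175)
dV = 2039.4259 m/s = 2.0394 km/s

2.0394 km/s


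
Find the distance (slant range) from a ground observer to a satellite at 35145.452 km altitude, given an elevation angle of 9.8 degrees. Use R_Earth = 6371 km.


h = 35145.452 km, el = 9.8 deg
d = -R_E*sin(el) + sqrt((R_E*sin(el))^2 + 2*R_E*h + h^2)
d = -6371.0000*sin(0.1710423) + sqrt((6371.0000*0.1702095)^2 + 2*6371.0000*35145.452 + 35145.452^2)
d = 39954.6264 km

39954.6264 km


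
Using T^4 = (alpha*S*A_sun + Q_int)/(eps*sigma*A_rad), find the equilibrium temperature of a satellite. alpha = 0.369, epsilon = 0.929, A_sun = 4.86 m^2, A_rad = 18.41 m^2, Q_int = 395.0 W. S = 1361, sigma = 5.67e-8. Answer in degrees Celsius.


Numerator = alpha*S*A_sun + Q_int = 0.369*1361*4.86 + 395.0 = 2835.7357 W
Denominator = eps*sigma*A_rad = 0.929*5.67e-8*18.41 = 9.6973386e-07 W/K^4
T^4 = 2.9242412e+09 K^4
T = 232.5430 K = -40.6070 C

-40.6070 degrees Celsius


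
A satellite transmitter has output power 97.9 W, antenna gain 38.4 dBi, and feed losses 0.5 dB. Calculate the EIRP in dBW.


Pt = 97.9 W = 19.9078 dBW
EIRP = Pt_dBW + Gt - losses = 19.9078 + 38.4 - 0.5 = 57.8078 dBW

57.8078 dBW


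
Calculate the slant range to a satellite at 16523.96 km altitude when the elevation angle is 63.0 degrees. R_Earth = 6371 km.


h = 16523.96 km, el = 63.0 deg
d = -R_E*sin(el) + sqrt((R_E*sin(el))^2 + 2*R_E*h + h^2)
d = -6371.0000*sin(1.0996) + sqrt((6371.0000*0.8910065)^2 + 2*6371.0000*16523.96 + 16523.96^2)
d = 17034.9225 km

17034.9225 km


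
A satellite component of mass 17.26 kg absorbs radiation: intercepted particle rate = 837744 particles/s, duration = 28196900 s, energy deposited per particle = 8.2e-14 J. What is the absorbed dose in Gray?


Total energy deposited = rate * time * E_per
  = 837744 * 28196900 * 8.2e-14 = 1.9370 J
Dose = E_total / mass = 1.9370 / 17.26
Dose = 0.112224 Gy

0.1122 Gy


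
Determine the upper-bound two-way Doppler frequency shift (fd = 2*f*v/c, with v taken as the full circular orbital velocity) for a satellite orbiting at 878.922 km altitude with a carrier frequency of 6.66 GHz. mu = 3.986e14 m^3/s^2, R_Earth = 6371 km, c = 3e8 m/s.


r = 7.249922e+06 m
v = sqrt(mu/r) = 7414.8433 m/s (worst-case radial velocity)
f = 6.66 GHz = 6.66e+09 Hz
fd = 2*f*v/c = 2*6.66e+09*7414.8433/3.0e+08
fd = 329219.0446 Hz

329219.0446 Hz


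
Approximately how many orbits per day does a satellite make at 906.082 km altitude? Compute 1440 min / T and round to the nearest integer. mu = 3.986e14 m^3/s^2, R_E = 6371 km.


r = 7.277082e+06 m
T = 2*pi*sqrt(r^3/mu) = 6177.9889 s = 102.9665 min
revs/day = 1440 / 102.9665 = 13.9851
Rounded: 14 revolutions per day

14 revolutions per day


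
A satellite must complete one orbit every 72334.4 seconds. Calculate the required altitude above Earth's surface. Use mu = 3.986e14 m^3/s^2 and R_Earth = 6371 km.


T = 72334.4 s
r = (mu*T^2/(4*pi^2))^(1/3) = (3.986e14 * 72334.4^2 / (4*pi^2))^(1/3)
r = 3.752227e+07 m = 37522.2703 km
alt = r - R_E = 37522.2703 - 6371 = 31151.2703 km

31151.2703 km


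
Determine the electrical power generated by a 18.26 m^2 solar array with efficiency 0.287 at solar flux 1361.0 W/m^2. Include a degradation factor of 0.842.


P = area * eta * S * degradation
P = 18.26 * 0.287 * 1361.0 * 0.842
P = 6005.5514 W

6005.5514 W


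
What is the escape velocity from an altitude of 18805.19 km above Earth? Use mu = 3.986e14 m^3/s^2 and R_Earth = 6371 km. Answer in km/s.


r = 6371.0 + 18805.19 = 25176.1900 km = 2.517619e+07 m
v_esc = sqrt(2*mu/r) = sqrt(2*3.986e14 / 2.517619e+07)
v_esc = 5627.1519 m/s = 5.6272 km/s

5.6272 km/s


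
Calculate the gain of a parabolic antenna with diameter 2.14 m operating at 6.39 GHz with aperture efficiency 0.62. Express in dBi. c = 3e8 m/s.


lambda = c/f = 3e8 / 6.39e+09 = 0.04694836 m
G = eta*(pi*D/lambda)^2 = 0.62*(pi*2.14/0.04694836)^2
G = 12713.8824 (linear)
G = 10*log10(12713.8824) = 41.0428 dBi

41.0428 dBi


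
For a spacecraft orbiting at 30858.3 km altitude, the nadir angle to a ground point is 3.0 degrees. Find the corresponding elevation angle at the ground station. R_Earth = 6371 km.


r = R_E + alt = 37229.3000 km
Law of sines in the satellite / Earth-center / ground-point triangle:
  sin(nadir)/R_E = sin(90 + el)/r  =>  cos(el) = (r/R_E)*sin(nadir)
cos(el) = (37229.3000 / 6371.0000) * sin(3.0 deg) = 0.3058281
el = arccos(0.3058281) = 72.1920 deg
(Earth-central angle = 90 - nadir - el = 14.8080 deg)

72.1920 degrees


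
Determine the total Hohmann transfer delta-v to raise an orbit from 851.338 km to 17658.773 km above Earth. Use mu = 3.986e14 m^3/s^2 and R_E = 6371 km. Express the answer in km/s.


r1 = 7222.3380 km = 7.222338e+06 m
r2 = 24029.7730 km = 2.4029773e+07 m
dv1 = sqrt(mu/r1)*(sqrt(2*r2/(r1+r2)) - 1) = 1783.5613 m/s
dv2 = sqrt(mu/r2)*(1 - sqrt(2*r1/(r1+r2))) = 1303.9020 m/s
total dv = |dv1| + |dv2| = 1783.5613 + 1303.9020 = 3087.4633 m/s = 3.0875 km/s

3.0875 km/s


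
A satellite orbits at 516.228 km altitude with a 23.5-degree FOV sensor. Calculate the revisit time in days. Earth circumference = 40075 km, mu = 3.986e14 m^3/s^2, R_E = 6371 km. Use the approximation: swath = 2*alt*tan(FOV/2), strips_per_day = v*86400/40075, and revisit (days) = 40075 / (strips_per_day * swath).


swath = 2*516.228*tan(0.2050762) = 214.7512 km
v = sqrt(mu/r) = 7607.5781 m/s = 7.6076 km/s
strips/day = v*86400/40075 = 7.6076*86400/40075 = 16.4016
coverage/day = strips * swath = 16.4016 * 214.7512 = 3522.2659 km
revisit = 40075 / 3522.2659 = 11.3776 days

11.3776 days


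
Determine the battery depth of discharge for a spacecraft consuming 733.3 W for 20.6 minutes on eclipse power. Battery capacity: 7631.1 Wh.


E_used = P * t / 60 = 733.3 * 20.6 / 60 = 251.7663 Wh
DOD = E_used / E_total * 100 = 251.7663 / 7631.1 * 100
DOD = 3.2992 %

3.2992 %


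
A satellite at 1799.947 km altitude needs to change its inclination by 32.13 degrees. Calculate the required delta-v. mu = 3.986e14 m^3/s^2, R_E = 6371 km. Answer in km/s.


r = 8170.9470 km = 8.170947e+06 m
V = sqrt(mu/r) = 6984.4538 m/s
di = 32.13 deg = 0.5607743 rad
dV = 2*V*sin(di/2) = 2*6984.4538*sin(0.2803871)
dV = 3865.5836 m/s = 3.8656 km/s

3.8656 km/s


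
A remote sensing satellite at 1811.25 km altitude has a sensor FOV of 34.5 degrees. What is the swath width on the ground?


FOV = 34.5 deg = 0.6021386 rad
swath = 2 * alt * tan(FOV/2) = 2 * 1811.25 * tan(0.3010693)
swath = 2 * 1811.25 * 0.3105083
swath = 1124.8161 km

1124.8161 km


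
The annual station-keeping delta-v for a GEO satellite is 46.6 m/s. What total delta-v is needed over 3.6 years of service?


dV = rate * years = 46.6 * 3.6
dV = 167.7600 m/s

167.7600 m/s


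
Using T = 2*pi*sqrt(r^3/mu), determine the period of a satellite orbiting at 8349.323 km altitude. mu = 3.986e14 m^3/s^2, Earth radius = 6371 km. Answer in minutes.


r = 14720.3230 km = 1.4720323e+07 m
T = 2*pi*sqrt(r^3/mu) = 2*pi*sqrt(3.189716e+21 / 3.986e14)
T = 17774.0841 s = 296.2347 min

296.2347 minutes


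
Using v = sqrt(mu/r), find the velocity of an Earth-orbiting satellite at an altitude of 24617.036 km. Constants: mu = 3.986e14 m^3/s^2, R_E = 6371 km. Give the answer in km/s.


r = R_E + alt = 6371.0 + 24617.036 = 30988.0360 km = 3.0988036e+07 m
v = sqrt(mu/r) = sqrt(3.986e14 / 3.0988036e+07) = 3586.5065 m/s = 3.5865 km/s

3.5865 km/s


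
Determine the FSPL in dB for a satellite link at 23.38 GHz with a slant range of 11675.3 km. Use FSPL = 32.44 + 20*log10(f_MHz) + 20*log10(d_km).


f = 23.38 GHz = 23380.0000 MHz
d = 11675.3 km
FSPL = 32.44 + 20*log10(23380.0000) + 20*log10(11675.3)
FSPL = 32.44 + 87.3769 + 81.3454
FSPL = 201.1623 dB

201.1623 dB


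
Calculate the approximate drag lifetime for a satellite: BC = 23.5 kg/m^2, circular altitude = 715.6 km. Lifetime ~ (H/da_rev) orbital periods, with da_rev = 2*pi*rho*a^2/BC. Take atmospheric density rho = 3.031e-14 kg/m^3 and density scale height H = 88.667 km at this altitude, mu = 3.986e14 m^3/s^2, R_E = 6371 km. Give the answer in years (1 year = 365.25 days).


a = R_E + alt = 7086.6000 km = 7.0866e+06 m
da_rev = 2*pi*rho*a^2/BC = 2*pi*3.031e-14*(7.0866e+06)^2/23.5 = 0.40698067 m per revolution
N = H/da_rev = 88667.0000 m / 0.40698067 m = 217865.3842 revolutions
P = 2*pi*sqrt(a^3/mu) = 5937.0144 s
lifetime = N*P = 217865.3842 * 5937.0144 = 1.2934699e+09 s = 14970.7167 days
years = 14970.7167 / 365.25 = 40.9876 years

40.9876 years


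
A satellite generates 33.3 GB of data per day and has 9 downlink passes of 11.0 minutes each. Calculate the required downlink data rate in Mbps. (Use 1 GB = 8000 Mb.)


total contact time = 9 * 11.0 * 60 = 5940.0000 s
data = 33.3 GB = 266400.0000 Mb
rate = 266400.0000 / 5940.0000 = 44.8485 Mbps

44.8485 Mbps


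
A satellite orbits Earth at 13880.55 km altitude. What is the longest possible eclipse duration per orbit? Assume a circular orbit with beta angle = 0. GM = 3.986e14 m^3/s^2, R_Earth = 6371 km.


r = 20251.5500 km
T = 478.0214 min
Eclipse fraction = arcsin(R_E/r)/pi = arcsin(6371.0000/20251.5500)/pi
= arcsin(0.3145932)/pi = 0.1018681
Eclipse duration = 0.1018681 * 478.0214 = 48.6951 min

48.6951 minutes


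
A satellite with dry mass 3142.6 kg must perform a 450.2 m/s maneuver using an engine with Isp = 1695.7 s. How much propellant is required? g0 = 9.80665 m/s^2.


ve = Isp * g0 = 1695.7 * 9.80665 = 16629.136405 m/s
mass ratio = exp(dv/ve) = exp(450.2/16629.136405) = 1.02744277
m_prop = m_dry * (mr - 1) = 3142.6 * (1.02744277 - 1)
m_prop = 86.2416 kg

86.2416 kg


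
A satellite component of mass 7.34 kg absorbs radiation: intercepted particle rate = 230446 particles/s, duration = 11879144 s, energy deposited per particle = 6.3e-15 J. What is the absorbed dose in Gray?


Total energy deposited = rate * time * E_per
  = 230446 * 11879144 * 6.3e-15 = 0.01724626 J
Dose = E_total / mass = 0.01724626 / 7.34
Dose = 0.002349626 Gy

0.0023 Gy


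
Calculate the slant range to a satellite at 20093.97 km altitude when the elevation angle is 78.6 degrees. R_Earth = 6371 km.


h = 20093.97 km, el = 78.6 deg
d = -R_E*sin(el) + sqrt((R_E*sin(el))^2 + 2*R_E*h + h^2)
d = -6371.0000*sin(1.3718) + sqrt((6371.0000*0.9802712)^2 + 2*6371.0000*20093.97 + 20093.97^2)
d = 20189.6855 km

20189.6855 km


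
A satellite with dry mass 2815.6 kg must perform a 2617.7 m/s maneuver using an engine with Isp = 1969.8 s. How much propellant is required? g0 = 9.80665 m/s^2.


ve = Isp * g0 = 1969.8 * 9.80665 = 19317.139170 m/s
mass ratio = exp(dv/ve) = exp(2617.7/19317.139170) = 1.14512269
m_prop = m_dry * (mr - 1) = 2815.6 * (1.14512269 - 1)
m_prop = 408.6074 kg

408.6074 kg


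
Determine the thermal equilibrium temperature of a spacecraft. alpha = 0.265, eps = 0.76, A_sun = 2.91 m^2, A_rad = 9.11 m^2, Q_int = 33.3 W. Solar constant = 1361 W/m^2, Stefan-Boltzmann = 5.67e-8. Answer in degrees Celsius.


Numerator = alpha*S*A_sun + Q_int = 0.265*1361*2.91 + 33.3 = 1082.8352 W
Denominator = eps*sigma*A_rad = 0.76*5.67e-8*9.11 = 3.9256812e-07 W/K^4
T^4 = 2.7583369e+09 K^4
T = 229.1721 K = -43.9779 C

-43.9779 degrees Celsius


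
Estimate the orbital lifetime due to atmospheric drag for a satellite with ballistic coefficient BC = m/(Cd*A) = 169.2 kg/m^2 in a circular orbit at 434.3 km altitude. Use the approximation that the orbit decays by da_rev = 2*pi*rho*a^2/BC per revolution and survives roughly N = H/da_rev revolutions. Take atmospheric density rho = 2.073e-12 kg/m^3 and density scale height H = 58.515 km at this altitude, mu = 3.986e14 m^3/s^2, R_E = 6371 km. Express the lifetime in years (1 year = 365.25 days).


a = R_E + alt = 6805.3000 km = 6.8053e+06 m
da_rev = 2*pi*rho*a^2/BC = 2*pi*2.073e-12*(6.8053e+06)^2/169.2 = 3.565114 m per revolution
N = H/da_rev = 58515.0000 m / 3.565114 m = 16413.2221 revolutions
P = 2*pi*sqrt(a^3/mu) = 5587.0445 s
lifetime = N*P = 16413.2221 * 5587.0445 = 9.1701403e+07 s = 1061.3588 days
years = 1061.3588 / 365.25 = 2.9058 years

2.9058 years


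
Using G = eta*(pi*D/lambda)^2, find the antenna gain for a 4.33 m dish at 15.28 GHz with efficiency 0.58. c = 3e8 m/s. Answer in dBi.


lambda = c/f = 3e8 / 1.528e+10 = 0.01963351 m
G = eta*(pi*D/lambda)^2 = 0.58*(pi*4.33/0.01963351)^2
G = 278424.6810 (linear)
G = 10*log10(278424.6810) = 54.4471 dBi

54.4471 dBi


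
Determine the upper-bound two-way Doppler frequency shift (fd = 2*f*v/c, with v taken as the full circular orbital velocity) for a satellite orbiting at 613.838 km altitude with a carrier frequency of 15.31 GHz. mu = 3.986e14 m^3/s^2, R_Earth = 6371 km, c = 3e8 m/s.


r = 6.984838e+06 m
v = sqrt(mu/r) = 7554.2348 m/s (worst-case radial velocity)
f = 15.31 GHz = 1.531e+10 Hz
fd = 2*f*v/c = 2*1.531e+10*7554.2348/3.0e+08
fd = 771035.5631 Hz

771035.5631 Hz


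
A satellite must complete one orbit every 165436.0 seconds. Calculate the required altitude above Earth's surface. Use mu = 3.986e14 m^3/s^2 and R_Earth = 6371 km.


T = 165436.0 s
r = (mu*T^2/(4*pi^2))^(1/3) = (3.986e14 * 165436.0^2 / (4*pi^2))^(1/3)
r = 6.5134717e+07 m = 65134.7174 km
alt = r - R_E = 65134.7174 - 6371 = 58763.7174 km

58763.7174 km


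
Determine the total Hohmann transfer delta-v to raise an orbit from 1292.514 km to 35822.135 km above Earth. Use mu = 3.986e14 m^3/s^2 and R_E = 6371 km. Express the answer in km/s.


r1 = 7663.5140 km = 7.663514e+06 m
r2 = 42193.1350 km = 4.2193135e+07 m
dv1 = sqrt(mu/r1)*(sqrt(2*r2/(r1+r2)) - 1) = 2170.7432 m/s
dv2 = sqrt(mu/r2)*(1 - sqrt(2*r1/(r1+r2))) = 1369.4240 m/s
total dv = |dv1| + |dv2| = 2170.7432 + 1369.4240 = 3540.1671 m/s = 3.5402 km/s

3.5402 km/s


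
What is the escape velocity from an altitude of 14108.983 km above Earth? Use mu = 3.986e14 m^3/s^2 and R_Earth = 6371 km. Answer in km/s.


r = 6371.0 + 14108.983 = 20479.9830 km = 2.0479983e+07 m
v_esc = sqrt(2*mu/r) = sqrt(2*3.986e14 / 2.0479983e+07)
v_esc = 6239.0555 m/s = 6.2391 km/s

6.2391 km/s


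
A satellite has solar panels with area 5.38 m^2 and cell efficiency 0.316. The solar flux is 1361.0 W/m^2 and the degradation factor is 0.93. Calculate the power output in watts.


P = area * eta * S * degradation
P = 5.38 * 0.316 * 1361.0 * 0.93
P = 2151.8423 W

2151.8423 W


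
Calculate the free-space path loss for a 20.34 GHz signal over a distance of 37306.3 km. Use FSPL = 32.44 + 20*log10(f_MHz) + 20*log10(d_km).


f = 20.34 GHz = 20340.0000 MHz
d = 37306.3 km
FSPL = 32.44 + 20*log10(20340.0000) + 20*log10(37306.3)
FSPL = 32.44 + 86.1670 + 91.4356
FSPL = 210.0427 dB

210.0427 dB


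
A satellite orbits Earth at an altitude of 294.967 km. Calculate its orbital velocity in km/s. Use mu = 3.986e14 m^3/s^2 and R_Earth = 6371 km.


r = R_E + alt = 6371.0 + 294.967 = 6665.9670 km = 6.665967e+06 m
v = sqrt(mu/r) = sqrt(3.986e14 / 6.665967e+06) = 7732.8052 m/s = 7.7328 km/s

7.7328 km/s


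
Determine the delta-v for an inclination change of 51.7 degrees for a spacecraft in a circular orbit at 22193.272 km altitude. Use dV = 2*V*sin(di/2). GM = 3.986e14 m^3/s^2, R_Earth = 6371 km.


r = 28564.2720 km = 2.8564272e+07 m
V = sqrt(mu/r) = 3735.5716 m/s
di = 51.7 deg = 0.9023352 rad
dV = 2*V*sin(di/2) = 2*3735.5716*sin(0.4511676)
dV = 3257.5425 m/s = 3.2575 km/s

3.2575 km/s


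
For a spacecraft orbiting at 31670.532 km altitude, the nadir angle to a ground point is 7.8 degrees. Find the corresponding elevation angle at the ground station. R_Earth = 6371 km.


r = R_E + alt = 38041.5320 km
Law of sines in the satellite / Earth-center / ground-point triangle:
  sin(nadir)/R_E = sin(90 + el)/r  =>  cos(el) = (r/R_E)*sin(nadir)
cos(el) = (38041.5320 / 6371.0000) * sin(7.8 deg) = 0.8103639
el = arccos(0.8103639) = 35.8685 deg
(Earth-central angle = 90 - nadir - el = 46.3315 deg)

35.8685 degrees


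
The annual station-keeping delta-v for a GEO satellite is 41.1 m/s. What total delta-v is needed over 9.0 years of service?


dV = rate * years = 41.1 * 9.0
dV = 369.9000 m/s

369.9000 m/s


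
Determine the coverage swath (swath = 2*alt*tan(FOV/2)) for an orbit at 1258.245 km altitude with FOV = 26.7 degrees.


FOV = 26.7 deg = 0.4660029 rad
swath = 2 * alt * tan(FOV/2) = 2 * 1258.245 * tan(0.2330015)
swath = 2 * 1258.245 * 0.2373116
swath = 597.1923 km

597.1923 km


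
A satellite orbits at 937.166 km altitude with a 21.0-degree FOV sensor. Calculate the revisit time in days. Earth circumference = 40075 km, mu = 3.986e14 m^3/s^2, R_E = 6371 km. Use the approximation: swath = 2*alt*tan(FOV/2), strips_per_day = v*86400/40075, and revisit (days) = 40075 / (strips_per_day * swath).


swath = 2*937.166*tan(0.1832596) = 347.3869 km
v = sqrt(mu/r) = 7385.2371 m/s = 7.3852 km/s
strips/day = v*86400/40075 = 7.3852*86400/40075 = 15.9223
coverage/day = strips * swath = 15.9223 * 347.3869 = 5531.1839 km
revisit = 40075 / 5531.1839 = 7.2453 days

7.2453 days


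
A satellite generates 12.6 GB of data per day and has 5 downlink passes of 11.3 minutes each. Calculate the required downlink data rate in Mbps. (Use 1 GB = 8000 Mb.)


total contact time = 5 * 11.3 * 60 = 3390.0000 s
data = 12.6 GB = 100800.0000 Mb
rate = 100800.0000 / 3390.0000 = 29.7345 Mbps

29.7345 Mbps


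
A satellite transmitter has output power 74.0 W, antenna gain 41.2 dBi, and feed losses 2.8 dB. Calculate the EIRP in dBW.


Pt = 74.0 W = 18.6923 dBW
EIRP = Pt_dBW + Gt - losses = 18.6923 + 41.2 - 2.8 = 57.0923 dBW

57.0923 dBW


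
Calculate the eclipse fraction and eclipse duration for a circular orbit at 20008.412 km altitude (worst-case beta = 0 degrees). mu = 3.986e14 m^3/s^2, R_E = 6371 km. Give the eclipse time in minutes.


r = 26379.4120 km
T = 710.6531 min
Eclipse fraction = arcsin(R_E/r)/pi = arcsin(6371.0000/26379.4120)/pi
= arcsin(0.2415141)/pi = 0.07764401
Eclipse duration = 0.07764401 * 710.6531 = 55.1780 min

55.1780 minutes


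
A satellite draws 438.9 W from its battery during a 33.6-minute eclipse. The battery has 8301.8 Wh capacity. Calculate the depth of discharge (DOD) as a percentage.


E_used = P * t / 60 = 438.9 * 33.6 / 60 = 245.7840 Wh
DOD = E_used / E_total * 100 = 245.7840 / 8301.8 * 100
DOD = 2.9606 %

2.9606 %


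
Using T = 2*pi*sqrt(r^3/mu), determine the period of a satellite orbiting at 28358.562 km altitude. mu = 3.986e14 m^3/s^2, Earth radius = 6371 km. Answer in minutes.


r = 34729.5620 km = 3.4729562e+07 m
T = 2*pi*sqrt(r^3/mu) = 2*pi*sqrt(4.18888e+22 / 3.986e14)
T = 64411.0206 s = 1073.5170 min

1073.5170 minutes


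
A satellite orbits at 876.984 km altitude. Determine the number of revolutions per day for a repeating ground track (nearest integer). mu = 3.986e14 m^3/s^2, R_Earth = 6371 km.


r = 7.247984e+06 m
T = 2*pi*sqrt(r^3/mu) = 6140.9712 s = 102.3495 min
revs/day = 1440 / 102.3495 = 14.0694
Rounded: 14 revolutions per day

14 revolutions per day


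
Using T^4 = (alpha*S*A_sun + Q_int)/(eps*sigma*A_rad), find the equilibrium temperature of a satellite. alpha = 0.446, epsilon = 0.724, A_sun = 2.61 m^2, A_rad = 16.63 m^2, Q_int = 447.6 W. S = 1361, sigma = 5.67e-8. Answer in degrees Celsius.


Numerator = alpha*S*A_sun + Q_int = 0.446*1361*2.61 + 447.6 = 2031.8857 W
Denominator = eps*sigma*A_rad = 0.724*5.67e-8*16.63 = 6.826748e-07 W/K^4
T^4 = 2.9763595e+09 K^4
T = 233.5723 K = -39.5777 C

-39.5777 degrees Celsius


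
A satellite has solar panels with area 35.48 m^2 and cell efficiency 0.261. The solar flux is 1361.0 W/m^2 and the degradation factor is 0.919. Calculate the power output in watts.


P = area * eta * S * degradation
P = 35.48 * 0.261 * 1361.0 * 0.919
P = 11582.3786 W

11582.3786 W


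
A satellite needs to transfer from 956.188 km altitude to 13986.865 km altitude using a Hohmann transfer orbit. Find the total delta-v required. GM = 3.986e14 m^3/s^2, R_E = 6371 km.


r1 = 7327.1880 km = 7.327188e+06 m
r2 = 20357.8650 km = 2.0357865e+07 m
dv1 = sqrt(mu/r1)*(sqrt(2*r2/(r1+r2)) - 1) = 1568.9037 m/s
dv2 = sqrt(mu/r2)*(1 - sqrt(2*r1/(r1+r2))) = 1205.5752 m/s
total dv = |dv1| + |dv2| = 1568.9037 + 1205.5752 = 2774.4789 m/s = 2.7745 km/s

2.7745 km/s


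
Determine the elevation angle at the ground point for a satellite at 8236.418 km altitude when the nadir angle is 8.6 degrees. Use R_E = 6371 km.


r = R_E + alt = 14607.4180 km
Law of sines in the satellite / Earth-center / ground-point triangle:
  sin(nadir)/R_E = sin(90 + el)/r  =>  cos(el) = (r/R_E)*sin(nadir)
cos(el) = (14607.4180 / 6371.0000) * sin(8.6 deg) = 0.3428544
el = arccos(0.3428544) = 69.9491 deg
(Earth-central angle = 90 - nadir - el = 11.4509 deg)

69.9491 degrees


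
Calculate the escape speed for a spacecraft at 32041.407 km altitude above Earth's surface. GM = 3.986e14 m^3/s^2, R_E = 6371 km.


r = 6371.0 + 32041.407 = 38412.4070 km = 3.8412407e+07 m
v_esc = sqrt(2*mu/r) = sqrt(2*3.986e14 / 3.8412407e+07)
v_esc = 4555.6241 m/s = 4.5556 km/s

4.5556 km/s


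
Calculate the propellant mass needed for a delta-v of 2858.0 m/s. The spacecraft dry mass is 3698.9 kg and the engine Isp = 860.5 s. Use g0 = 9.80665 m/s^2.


ve = Isp * g0 = 860.5 * 9.80665 = 8438.622325 m/s
mass ratio = exp(dv/ve) = exp(2858.0/8438.622325) = 1.40309551
m_prop = m_dry * (mr - 1) = 3698.9 * (1.40309551 - 1)
m_prop = 1491.0100 kg

1491.0100 kg


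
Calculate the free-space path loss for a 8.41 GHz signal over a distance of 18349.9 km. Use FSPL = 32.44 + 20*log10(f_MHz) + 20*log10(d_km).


f = 8.41 GHz = 8410.0000 MHz
d = 18349.9 km
FSPL = 32.44 + 20*log10(8410.0000) + 20*log10(18349.9)
FSPL = 32.44 + 78.4959 + 85.2727
FSPL = 196.2086 dB

196.2086 dB


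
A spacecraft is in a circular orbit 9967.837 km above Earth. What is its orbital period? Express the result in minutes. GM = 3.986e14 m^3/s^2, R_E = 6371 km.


r = 16338.8370 km = 1.6338837e+07 m
T = 2*pi*sqrt(r^3/mu) = 2*pi*sqrt(4.3617766e+21 / 3.986e14)
T = 20784.6603 s = 346.4110 min

346.4110 minutes


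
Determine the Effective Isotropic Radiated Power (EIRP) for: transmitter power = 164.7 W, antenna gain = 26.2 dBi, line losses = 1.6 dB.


Pt = 164.7 W = 22.1669 dBW
EIRP = Pt_dBW + Gt - losses = 22.1669 + 26.2 - 1.6 = 46.7669 dBW

46.7669 dBW


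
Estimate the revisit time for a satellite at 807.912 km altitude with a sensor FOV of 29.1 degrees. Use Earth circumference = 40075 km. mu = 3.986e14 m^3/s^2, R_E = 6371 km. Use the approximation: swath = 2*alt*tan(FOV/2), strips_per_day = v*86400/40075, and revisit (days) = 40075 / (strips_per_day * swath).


swath = 2*807.912*tan(0.2539454) = 419.3852 km
v = sqrt(mu/r) = 7451.4250 m/s = 7.4514 km/s
strips/day = v*86400/40075 = 7.4514*86400/40075 = 16.0650
coverage/day = strips * swath = 16.0650 * 419.3852 = 6737.4052 km
revisit = 40075 / 6737.4052 = 5.9481 days

5.9481 days


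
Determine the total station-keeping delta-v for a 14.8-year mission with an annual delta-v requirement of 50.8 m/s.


dV = rate * years = 50.8 * 14.8
dV = 751.8400 m/s

751.8400 m/s


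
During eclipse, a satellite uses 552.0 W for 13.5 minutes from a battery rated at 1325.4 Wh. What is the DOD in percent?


E_used = P * t / 60 = 552.0 * 13.5 / 60 = 124.2000 Wh
DOD = E_used / E_total * 100 = 124.2000 / 1325.4 * 100
DOD = 9.3708 %

9.3708 %


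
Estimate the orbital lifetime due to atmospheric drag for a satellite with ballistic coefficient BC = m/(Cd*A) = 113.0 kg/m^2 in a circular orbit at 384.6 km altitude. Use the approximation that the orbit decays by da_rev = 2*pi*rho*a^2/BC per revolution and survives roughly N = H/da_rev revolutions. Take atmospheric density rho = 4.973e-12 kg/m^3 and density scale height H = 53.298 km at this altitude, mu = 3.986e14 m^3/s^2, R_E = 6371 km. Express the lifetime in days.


a = R_E + alt = 6755.6000 km = 6.7556e+06 m
da_rev = 2*pi*rho*a^2/BC = 2*pi*4.973e-12*(6.7556e+06)^2/113.0 = 12.619662 m per revolution
N = H/da_rev = 53298.0000 m / 12.619662 m = 4223.4093 revolutions
P = 2*pi*sqrt(a^3/mu) = 5525.9520 s
lifetime = N*P = 4223.4093 * 5525.9520 = 2.3338357e+07 s = 270.1199 days

270.1199 days


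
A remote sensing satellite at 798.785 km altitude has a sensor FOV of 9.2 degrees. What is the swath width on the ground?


FOV = 9.2 deg = 0.1605703 rad
swath = 2 * alt * tan(FOV/2) = 2 * 798.785 * tan(0.08028515)
swath = 2 * 798.785 * 0.08045809
swath = 128.5374 km

128.5374 km
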